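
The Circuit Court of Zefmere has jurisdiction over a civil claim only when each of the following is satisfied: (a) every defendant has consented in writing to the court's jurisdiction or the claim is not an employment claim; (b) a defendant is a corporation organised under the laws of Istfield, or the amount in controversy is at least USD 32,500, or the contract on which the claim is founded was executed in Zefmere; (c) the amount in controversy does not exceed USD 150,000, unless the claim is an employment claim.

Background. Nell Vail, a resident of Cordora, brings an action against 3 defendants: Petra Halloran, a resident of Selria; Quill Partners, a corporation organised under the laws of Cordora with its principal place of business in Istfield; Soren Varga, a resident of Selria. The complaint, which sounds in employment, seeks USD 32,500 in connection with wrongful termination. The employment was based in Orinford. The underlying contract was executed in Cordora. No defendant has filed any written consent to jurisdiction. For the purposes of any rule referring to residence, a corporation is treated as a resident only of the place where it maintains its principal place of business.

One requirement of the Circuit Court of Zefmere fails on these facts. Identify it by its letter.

(a)

The Circuit Court of Zefmere:
  (a) No such written consent has been filed; the claim is an employment claim — none of the alternatives is met. Fails.
  (b) The amount in controversy is $32,500, which meets the 32,500 dollars floor, so this disjunct is met. Condition met.
  (c) The amount in controversy is $32,500, within the 150,000 dollars ceiling. Met.
Only condition (a) fails.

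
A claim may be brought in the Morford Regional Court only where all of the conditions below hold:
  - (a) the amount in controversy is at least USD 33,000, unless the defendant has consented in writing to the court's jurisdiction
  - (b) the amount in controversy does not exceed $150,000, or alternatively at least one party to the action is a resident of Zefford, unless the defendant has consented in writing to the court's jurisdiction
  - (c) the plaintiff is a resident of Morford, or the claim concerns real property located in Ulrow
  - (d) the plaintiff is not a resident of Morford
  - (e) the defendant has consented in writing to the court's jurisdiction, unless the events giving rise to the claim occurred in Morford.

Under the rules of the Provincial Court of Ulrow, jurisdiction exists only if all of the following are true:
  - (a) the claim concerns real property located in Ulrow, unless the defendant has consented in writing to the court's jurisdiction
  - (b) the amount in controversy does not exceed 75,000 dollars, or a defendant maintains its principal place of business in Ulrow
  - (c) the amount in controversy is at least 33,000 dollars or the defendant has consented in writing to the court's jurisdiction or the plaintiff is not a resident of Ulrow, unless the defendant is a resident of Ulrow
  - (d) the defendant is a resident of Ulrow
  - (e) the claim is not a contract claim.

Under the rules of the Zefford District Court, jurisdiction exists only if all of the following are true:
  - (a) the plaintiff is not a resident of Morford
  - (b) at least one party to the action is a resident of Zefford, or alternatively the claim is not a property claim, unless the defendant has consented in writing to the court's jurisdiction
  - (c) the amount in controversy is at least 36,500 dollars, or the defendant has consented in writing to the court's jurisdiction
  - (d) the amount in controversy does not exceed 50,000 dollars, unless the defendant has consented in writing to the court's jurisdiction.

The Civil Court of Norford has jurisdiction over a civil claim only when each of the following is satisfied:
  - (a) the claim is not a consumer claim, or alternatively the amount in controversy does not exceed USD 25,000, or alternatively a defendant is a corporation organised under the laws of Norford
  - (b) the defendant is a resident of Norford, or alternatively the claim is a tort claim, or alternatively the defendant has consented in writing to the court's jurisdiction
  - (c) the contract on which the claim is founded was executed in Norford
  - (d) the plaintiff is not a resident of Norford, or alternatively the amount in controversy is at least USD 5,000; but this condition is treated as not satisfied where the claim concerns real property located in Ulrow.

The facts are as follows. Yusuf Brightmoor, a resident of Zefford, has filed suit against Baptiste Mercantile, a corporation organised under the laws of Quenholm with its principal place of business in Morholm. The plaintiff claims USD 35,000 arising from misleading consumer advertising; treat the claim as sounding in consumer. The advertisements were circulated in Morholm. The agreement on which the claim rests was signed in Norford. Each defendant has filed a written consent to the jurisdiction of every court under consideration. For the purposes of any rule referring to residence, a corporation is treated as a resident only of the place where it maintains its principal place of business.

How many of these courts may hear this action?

1

The Morford Regional Court:
  (a) The amount in controversy is USD 35,000, which meets the 33,000 dollars floor. Condition met.
  (b) The amount in controversy is 35,000 dollars, within the USD 150,000 ceiling, which satisfies one of the alternatives. Met.
  (c) The plaintiff resides in Zefford, not Morford; the claim does not concern real property — no alternative holds. Fails.
  (d) The plaintiff resides in Zefford, which is not Morford. Satisfied.
  (e) Every defendant has filed written consent. Satisfied.
  → Not every requirement is met — no jurisdiction.
The Provincial Court of Ulrow:
  (a) The claim does not concern real property. But every defendant has filed written consent, and the 'unless' clause therefore excuses the requirement. Met.
  (b) The amount in controversy is $35,000, within the USD 75,000 ceiling, so this disjunct is met. Satisfied.
  (c) The amount in controversy is $35,000, which meets the USD 33,000 floor — that alternative is enough. Condition met.
  (d) The defendant resides in Morholm, not Ulrow. Condition not met.
  (e) The claim is a consumer claim, not a contract claim. Satisfied.
  → At least one condition fails; no jurisdiction.
The Zefford District Court:
  (a) The plaintiff resides in Zefford, which is not Morford. Condition met.
  (b) Yusuf Brightmoor resides in Zefford — that alternative is enough. Met.
  (c) Every defendant has filed written consent, so one alternative holds. Condition met.
  (d) The amount in controversy is USD 35,000, within the USD 50,000 ceiling. Met.
  → Every requirement is satisfied — jurisdiction.
The Civil Court of Norford:
  (a) The claim is a consumer claim; the amount in controversy is USD 35,000, above the USD 25,000 ceiling; the corporate defendant(s) are organised in Quenholm, not Norford — every alternative fails. Fails.
  (b) Every defendant has filed written consent — that alternative is enough. Condition met.
  (c) The contract was executed in Norford. Met.
  (d) The plaintiff resides in Zefford, which is not Norford, which satisfies one of the alternatives. The exception is not triggered, since the claim does not concern real property. Satisfied.
  → Not every requirement is met — no jurisdiction.
Courts with jurisdiction: the Zefford District Court — 1 in total.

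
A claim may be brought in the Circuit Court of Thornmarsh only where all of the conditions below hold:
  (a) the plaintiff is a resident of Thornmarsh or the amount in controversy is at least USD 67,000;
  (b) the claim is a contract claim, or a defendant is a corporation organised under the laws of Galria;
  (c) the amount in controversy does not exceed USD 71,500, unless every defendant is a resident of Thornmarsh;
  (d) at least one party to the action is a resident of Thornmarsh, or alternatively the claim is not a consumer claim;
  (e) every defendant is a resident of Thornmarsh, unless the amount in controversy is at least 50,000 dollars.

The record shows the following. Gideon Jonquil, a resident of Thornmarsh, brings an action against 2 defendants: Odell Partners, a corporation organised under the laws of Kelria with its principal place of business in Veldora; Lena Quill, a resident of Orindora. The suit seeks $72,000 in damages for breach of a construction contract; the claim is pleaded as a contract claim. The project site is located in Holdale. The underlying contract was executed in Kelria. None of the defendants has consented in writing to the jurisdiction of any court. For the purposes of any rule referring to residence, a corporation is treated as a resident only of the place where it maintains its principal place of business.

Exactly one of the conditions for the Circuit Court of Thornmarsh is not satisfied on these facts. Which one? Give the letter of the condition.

(c)

The Circuit Court of Thornmarsh:
  (a) The plaintiff resides in Thornmarsh, which satisfies one of the alternatives. Satisfied.
  (b) The claim is a contract claim, which satisfies one of the alternatives. Satisfied.
  (c) The amount in controversy is 72,000 dollars, above the USD 71,500 ceiling. And the defendants reside as follows — Odell Partners in Veldora, Lena Quill in Orindora — not all in Thornmarsh, so the proviso does not save it. Fails.
  (d) Gideon Jonquil resides in Thornmarsh, so one alternative holds. Condition met.
  (e) The defendants reside as follows — Odell Partners in Veldora, Lena Quill in Orindora — not all in Thornmarsh. But the amount in controversy is 72,000 dollars, which meets the 50,000 dollars floor, and the 'unless' clause therefore excuses the requirement. Satisfied.
Only condition (c) fails.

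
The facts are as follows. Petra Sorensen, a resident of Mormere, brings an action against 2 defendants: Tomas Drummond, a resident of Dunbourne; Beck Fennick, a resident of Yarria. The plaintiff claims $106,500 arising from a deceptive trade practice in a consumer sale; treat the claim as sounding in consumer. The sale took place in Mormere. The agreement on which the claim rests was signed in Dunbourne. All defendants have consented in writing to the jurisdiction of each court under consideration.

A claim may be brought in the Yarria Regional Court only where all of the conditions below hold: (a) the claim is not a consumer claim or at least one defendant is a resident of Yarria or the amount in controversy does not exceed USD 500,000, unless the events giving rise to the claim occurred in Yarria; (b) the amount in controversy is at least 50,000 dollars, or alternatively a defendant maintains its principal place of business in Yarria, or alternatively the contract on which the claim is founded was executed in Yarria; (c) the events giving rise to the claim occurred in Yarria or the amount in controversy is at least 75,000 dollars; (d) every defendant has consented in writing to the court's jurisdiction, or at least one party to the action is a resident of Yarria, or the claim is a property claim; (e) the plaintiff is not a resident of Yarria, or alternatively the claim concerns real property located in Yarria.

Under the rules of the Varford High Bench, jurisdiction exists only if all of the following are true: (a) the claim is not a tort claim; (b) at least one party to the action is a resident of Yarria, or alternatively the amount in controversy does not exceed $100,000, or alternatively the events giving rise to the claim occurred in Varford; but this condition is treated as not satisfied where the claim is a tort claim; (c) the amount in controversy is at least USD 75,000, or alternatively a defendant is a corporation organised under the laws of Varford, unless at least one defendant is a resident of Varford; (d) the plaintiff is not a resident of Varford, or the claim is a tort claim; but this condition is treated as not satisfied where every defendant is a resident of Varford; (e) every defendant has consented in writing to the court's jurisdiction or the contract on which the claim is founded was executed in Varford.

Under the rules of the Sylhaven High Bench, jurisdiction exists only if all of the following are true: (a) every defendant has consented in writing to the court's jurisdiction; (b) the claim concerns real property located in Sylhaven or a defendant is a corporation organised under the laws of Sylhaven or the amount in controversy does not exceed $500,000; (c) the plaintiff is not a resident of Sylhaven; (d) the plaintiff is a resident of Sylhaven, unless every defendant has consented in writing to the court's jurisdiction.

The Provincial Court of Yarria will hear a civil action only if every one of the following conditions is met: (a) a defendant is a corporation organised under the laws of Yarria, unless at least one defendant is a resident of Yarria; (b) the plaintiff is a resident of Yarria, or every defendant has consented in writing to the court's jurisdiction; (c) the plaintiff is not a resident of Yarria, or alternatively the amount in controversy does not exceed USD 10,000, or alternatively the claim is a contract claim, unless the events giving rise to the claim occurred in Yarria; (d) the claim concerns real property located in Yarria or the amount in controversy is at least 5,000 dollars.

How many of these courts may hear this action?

The Yarria Regional Court:
  (a) Beck Fennick resides in Yarria, which satisfies one of the alternatives. Satisfied.
  (b) The amount in controversy is $106,500, which meets the 50,000 dollars floor, which satisfies one of the alternatives. Satisfied.
  (c) The amount in controversy is $106,500, which meets the $75,000 floor, so one alternative holds. Satisfied.
  (d) Every defendant has filed written consent — that alternative is enough. Satisfied.
  (e) The plaintiff resides in Mormere, which is not Yarria, which satisfies one of the alternatives. Met.
  → Every requirement is satisfied — jurisdiction.
The Varford High Bench:
  (a) The claim is a consumer claim, not a tort claim. Met.
  (b) Beck Fennick resides in Yarria — that alternative is enough. And the carve-out is inapplicable — the claim is a consumer claim, not a tort claim. Condition met.
  (c) The amount in controversy is $106,500, which meets the 75,000 dollars floor — that alternative is enough. Condition met.
  (d) The plaintiff resides in Mormere, which is not Varford, so one alternative holds. The carve-out does not apply: the defendants reside as follows — Tomas Drummond in Dunbourne, Beck Fennick in Yarria — not all in Varford. Met.
  (e) Every defendant has filed written consent — that alternative is enough. Satisfied.
  → Every requirement is satisfied — jurisdiction.
The Sylhaven High Bench:
  (a) Every defendant has filed written consent. Condition met.
  (b) The amount in controversy is USD 106,500, within the 500,000 dollars ceiling, so one alternative holds. Satisfied.
  (c) The plaintiff resides in Mormere, which is not Sylhaven. Condition met.
  (d) The plaintiff resides in Mormere, not Sylhaven. But every defendant has filed written consent, and the 'unless' clause therefore excuses the requirement. Met.
  → The court has jurisdiction.
The Provincial Court of Yarria:
  (a) No defendant is a corporation. But Beck Fennick resides in Yarria, and the 'unless' clause therefore excuses the requirement. Condition met.
  (b) Every defendant has filed written consent — that alternative is enough. Condition met.
  (c) The plaintiff resides in Mormere, which is not Yarria, so this disjunct is met. Satisfied.
  (d) The amount in controversy is 106,500 dollars, which meets the USD 5,000 floor — that alternative is enough. Satisfied.
  → Jurisdiction lies.
Courts with jurisdiction: the Yarria Regional Court, the Varford High Bench, the Sylhaven High Bench, the Provincial Court of Yarria — 4 in total.

4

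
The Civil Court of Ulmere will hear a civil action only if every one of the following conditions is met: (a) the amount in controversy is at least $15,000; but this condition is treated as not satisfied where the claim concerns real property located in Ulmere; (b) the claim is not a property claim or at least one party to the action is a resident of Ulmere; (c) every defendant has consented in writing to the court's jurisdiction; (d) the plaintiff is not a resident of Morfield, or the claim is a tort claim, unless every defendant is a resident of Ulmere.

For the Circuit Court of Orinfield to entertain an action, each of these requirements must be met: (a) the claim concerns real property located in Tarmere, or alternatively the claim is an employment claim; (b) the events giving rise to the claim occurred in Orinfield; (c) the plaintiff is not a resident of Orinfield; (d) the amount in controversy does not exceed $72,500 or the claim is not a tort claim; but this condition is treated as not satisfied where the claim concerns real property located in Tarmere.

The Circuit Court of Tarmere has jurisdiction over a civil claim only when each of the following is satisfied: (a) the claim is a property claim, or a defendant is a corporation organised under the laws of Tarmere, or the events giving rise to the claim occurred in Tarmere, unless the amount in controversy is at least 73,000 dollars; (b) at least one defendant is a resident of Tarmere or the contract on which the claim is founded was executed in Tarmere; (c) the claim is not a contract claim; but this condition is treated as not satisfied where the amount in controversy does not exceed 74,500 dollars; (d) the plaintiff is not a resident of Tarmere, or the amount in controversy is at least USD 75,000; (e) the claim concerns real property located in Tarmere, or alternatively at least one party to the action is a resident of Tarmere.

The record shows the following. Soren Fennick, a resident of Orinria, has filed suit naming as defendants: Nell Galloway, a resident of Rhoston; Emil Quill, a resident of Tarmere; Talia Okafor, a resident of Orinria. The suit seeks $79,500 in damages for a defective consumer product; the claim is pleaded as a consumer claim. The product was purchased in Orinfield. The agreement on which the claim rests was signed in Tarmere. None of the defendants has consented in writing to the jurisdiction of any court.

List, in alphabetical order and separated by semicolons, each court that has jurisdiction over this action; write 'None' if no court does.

the Circuit Court of Tarmere

The Civil Court of Ulmere:
  (a) The amount in controversy is 79,500 dollars, which meets the USD 15,000 floor. The exception is not triggered, since the claim does not concern real property. Condition met.
  (b) The claim is a consumer claim, not a property claim, so this disjunct is met. Met.
  (c) No such written consent has been filed. Not met.
  (d) The plaintiff resides in Orinria, which is not Morfield, so one alternative holds. Condition met.
  → No jurisdiction.
The Circuit Court of Orinfield:
  (a) The claim does not concern real property; the claim is a consumer claim, not an employment claim — none of the alternatives is met. Fails.
  (b) The operative events occurred in Orinfield. Condition met.
  (c) The plaintiff resides in Orinria, which is not Orinfield. Condition met.
  (d) The claim is a consumer claim, not a tort claim — that alternative is enough. The exception is not triggered, since the claim does not concern real property. Condition met.
  → Not every requirement is met — no jurisdiction.
The Circuit Court of Tarmere:
  (a) The claim is a consumer claim, not a property claim; no defendant is a corporation; the operative events occurred in Orinfield, not Tarmere — none of the alternatives is met. But the amount in controversy is USD 79,500, which meets the USD 73,000 floor, and the 'unless' clause therefore excuses the requirement. Satisfied.
  (b) Emil Quill resides in Tarmere, which satisfies one of the alternatives. Condition met.
  (c) The claim is a consumer claim, not a contract claim. The carve-out does not apply: the amount in controversy is USD 79,500, above the $74,500 ceiling. Met.
  (d) The plaintiff resides in Orinria, which is not Tarmere, so one alternative holds. Satisfied.
  (e) Emil Quill resides in Tarmere, which satisfies one of the alternatives. Met.
  → The court has jurisdiction.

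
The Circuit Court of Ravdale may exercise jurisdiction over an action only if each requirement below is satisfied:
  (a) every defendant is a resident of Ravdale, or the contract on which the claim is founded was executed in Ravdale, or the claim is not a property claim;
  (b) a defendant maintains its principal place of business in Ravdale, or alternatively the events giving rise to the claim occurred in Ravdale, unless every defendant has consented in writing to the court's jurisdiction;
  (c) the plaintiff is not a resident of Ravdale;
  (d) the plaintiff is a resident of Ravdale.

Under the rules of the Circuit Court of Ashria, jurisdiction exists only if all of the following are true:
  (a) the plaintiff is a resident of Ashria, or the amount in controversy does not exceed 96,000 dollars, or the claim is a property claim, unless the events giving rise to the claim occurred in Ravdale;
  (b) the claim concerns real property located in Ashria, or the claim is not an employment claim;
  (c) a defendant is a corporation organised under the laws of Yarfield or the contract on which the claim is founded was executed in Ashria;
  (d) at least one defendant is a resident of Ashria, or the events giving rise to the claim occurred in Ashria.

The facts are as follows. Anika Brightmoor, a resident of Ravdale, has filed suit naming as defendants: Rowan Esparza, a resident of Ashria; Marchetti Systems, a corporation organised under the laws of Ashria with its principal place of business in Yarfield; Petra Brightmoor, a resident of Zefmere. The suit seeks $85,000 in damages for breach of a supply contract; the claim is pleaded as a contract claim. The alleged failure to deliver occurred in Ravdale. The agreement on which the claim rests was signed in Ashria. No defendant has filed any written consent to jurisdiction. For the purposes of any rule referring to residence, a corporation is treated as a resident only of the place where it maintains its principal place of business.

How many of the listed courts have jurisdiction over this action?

1

The Circuit Court of Ravdale:
  (a) The claim is a contract claim, not a property claim — that alternative is enough. Condition met.
  (b) The operative events occurred in Ravdale, which satisfies one of the alternatives. Met.
  (c) The plaintiff resides in Ravdale. Condition not met.
  (d) The plaintiff resides in Ravdale. Met.
  → The court lacks jurisdiction.
The Circuit Court of Ashria:
  (a) The amount in controversy is USD 85,000, within the USD 96,000 ceiling, so one alternative holds. Condition met.
  (b) The claim is a contract claim, not an employment claim — that alternative is enough. Met.
  (c) The contract was executed in Ashria — that alternative is enough. Satisfied.
  (d) Rowan Esparza resides in Ashria, so this disjunct is met. Condition met.
  → Every requirement is satisfied — jurisdiction.
Courts with jurisdiction: the Circuit Court of Ashria — 1 in total.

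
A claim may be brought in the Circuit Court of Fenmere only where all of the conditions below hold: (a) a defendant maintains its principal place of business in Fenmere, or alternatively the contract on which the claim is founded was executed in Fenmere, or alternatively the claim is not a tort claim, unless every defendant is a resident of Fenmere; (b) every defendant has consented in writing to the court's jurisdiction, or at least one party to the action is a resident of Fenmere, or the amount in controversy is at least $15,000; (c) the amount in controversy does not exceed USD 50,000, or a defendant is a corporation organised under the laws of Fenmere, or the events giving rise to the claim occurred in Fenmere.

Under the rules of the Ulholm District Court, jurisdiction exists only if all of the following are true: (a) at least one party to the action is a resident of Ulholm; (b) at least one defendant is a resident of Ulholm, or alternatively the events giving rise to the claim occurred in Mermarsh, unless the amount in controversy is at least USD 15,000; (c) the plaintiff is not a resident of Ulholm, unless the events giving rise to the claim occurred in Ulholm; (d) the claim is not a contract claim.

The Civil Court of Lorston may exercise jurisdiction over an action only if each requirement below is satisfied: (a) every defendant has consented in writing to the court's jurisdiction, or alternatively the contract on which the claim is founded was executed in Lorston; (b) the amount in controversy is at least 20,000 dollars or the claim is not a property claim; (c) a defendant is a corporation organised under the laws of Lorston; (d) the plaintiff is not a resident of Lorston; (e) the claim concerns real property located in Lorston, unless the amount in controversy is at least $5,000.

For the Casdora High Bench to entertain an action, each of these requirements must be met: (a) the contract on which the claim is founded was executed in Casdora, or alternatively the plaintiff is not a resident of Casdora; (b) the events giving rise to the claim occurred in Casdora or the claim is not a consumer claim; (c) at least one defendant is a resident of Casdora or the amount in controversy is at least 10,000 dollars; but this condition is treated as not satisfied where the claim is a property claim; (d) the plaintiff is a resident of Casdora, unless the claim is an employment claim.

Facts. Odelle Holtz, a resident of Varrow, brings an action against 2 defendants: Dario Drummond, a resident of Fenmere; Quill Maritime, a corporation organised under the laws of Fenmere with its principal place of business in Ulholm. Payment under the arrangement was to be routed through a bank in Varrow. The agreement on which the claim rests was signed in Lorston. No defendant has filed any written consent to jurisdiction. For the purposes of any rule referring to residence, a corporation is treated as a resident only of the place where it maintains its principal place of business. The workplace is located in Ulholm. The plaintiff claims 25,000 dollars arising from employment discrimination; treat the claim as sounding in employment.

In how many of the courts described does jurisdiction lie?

3

The Circuit Court of Fenmere:
  (a) The claim is an employment claim, not a tort claim, so one alternative holds. Condition met.
  (b) Dario Drummond resides in Fenmere, so this disjunct is met. Condition met.
  (c) The amount in controversy is $25,000, within the USD 50,000 ceiling — that alternative is enough. Satisfied.
  → The court has jurisdiction.
The Ulholm District Court:
  (a) Quill Maritime resides in Ulholm. Condition met.
  (b) Quill Maritime resides in Ulholm, so this disjunct is met. Met.
  (c) The plaintiff resides in Varrow, which is not Ulholm. Condition met.
  (d) The claim is an employment claim, not a contract claim. Satisfied.
  → All conditions met; jurisdiction exists.
The Civil Court of Lorston:
  (a) The contract was executed in Lorston, which satisfies one of the alternatives. Met.
  (b) The amount in controversy is USD 25,000, which meets the $20,000 floor, so this disjunct is met. Satisfied.
  (c) The corporate defendant(s) are organised in Fenmere, not Lorston. Condition not met.
  (d) The plaintiff resides in Varrow, which is not Lorston. Condition met.
  (e) The claim does not concern real property. But the amount in controversy is USD 25,000, which meets the $5,000 floor, and the 'unless' clause therefore excuses the requirement. Condition met.
  → The court lacks jurisdiction.
The Casdora High Bench:
  (a) The plaintiff resides in Varrow, which is not Casdora, so one alternative holds. Satisfied.
  (b) The claim is an employment claim, not a consumer claim, so one alternative holds. Satisfied.
  (c) The amount in controversy is USD 25,000, which meets the USD 10,000 floor, so this disjunct is met. The exception is not triggered, since the claim is an employment claim, not a property claim. Condition met.
  (d) The plaintiff resides in Varrow, not Casdora. But the claim is an employment claim, and the 'unless' clause therefore excuses the requirement. Condition met.
  → Jurisdiction lies.
Courts with jurisdiction: the Circuit Court of Fenmere, the Ulholm District Court, the Casdora High Bench — 3 in total.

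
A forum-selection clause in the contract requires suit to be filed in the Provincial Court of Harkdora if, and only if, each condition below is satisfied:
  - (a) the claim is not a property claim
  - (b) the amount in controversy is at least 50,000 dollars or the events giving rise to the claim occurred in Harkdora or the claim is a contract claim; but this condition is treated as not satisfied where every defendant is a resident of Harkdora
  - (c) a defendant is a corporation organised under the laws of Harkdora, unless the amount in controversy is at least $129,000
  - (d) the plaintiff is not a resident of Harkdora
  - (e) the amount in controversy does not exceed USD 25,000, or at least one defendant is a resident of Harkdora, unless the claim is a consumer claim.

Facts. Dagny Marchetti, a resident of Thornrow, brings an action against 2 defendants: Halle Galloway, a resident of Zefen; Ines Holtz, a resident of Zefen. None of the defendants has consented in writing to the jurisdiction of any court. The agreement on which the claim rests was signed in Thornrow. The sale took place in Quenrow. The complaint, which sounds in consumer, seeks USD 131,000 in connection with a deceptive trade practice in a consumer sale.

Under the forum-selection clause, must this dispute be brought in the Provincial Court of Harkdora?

The Provincial Court of Harkdora:
  (a) The claim is a consumer claim, not a property claim. Met.
  (b) The amount in controversy is $131,000, which meets the USD 50,000 floor — that alternative is enough. The carve-out does not apply: the defendants reside as follows — Halle Galloway in Zefen, Ines Holtz in Zefen — not all in Harkdora. Condition met.
  (c) No defendant is a corporation. The proviso rescues it, though: the amount in controversy is 131,000 dollars, which meets the $129,000 floor. Met.
  (d) The plaintiff resides in Thornrow, which is not Harkdora. Satisfied.
  (e) The amount in controversy is 131,000 dollars, above the 25,000 dollars ceiling; no defendant resides in Harkdora (they reside in Zefen, Zefen) — no alternative holds. The proviso rescues it, though: the claim is a consumer claim. Met.
  → The clause applies.

Yes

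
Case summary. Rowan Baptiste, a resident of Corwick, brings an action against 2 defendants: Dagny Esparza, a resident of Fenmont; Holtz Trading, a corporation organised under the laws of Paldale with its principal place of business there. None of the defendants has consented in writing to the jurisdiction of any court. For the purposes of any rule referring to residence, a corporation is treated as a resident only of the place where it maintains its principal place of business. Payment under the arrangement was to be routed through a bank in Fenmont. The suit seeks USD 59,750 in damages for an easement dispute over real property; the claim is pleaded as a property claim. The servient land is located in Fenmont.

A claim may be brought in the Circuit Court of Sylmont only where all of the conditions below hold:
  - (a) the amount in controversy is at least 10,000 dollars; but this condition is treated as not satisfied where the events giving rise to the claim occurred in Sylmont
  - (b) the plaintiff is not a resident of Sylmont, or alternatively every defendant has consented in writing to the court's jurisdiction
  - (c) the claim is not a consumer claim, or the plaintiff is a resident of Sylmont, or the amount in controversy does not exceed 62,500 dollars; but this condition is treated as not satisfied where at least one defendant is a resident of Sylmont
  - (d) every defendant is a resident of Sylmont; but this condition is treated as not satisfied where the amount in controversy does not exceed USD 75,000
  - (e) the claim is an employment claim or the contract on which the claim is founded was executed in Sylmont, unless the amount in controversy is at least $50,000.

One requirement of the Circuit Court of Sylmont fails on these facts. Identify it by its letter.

The Circuit Court of Sylmont:
  (a) The amount in controversy is $59,750, which meets the $10,000 floor. And the carve-out is inapplicable — the operative events occurred in Fenmont, not Sylmont. Condition met.
  (b) The plaintiff resides in Corwick, which is not Sylmont, so this disjunct is met. Condition met.
  (c) The claim is a property claim, not a consumer claim — that alternative is enough. And the carve-out is inapplicable — no defendant resides in Sylmont (they reside in Fenmont, Paldale). Condition met.
  (d) The defendants reside as follows — Dagny Esparza in Fenmont, Holtz Trading in Paldale — not all in Sylmont. Fails.
  (e) The claim is a property claim, not an employment claim; no contract (and hence no place of execution) is alleged — none of the alternatives is met. However, the amount in controversy is $59,750, which meets the USD 50,000 floor, so the 'unless' proviso supplies this condition. Met.
Only condition (d) fails.

(d)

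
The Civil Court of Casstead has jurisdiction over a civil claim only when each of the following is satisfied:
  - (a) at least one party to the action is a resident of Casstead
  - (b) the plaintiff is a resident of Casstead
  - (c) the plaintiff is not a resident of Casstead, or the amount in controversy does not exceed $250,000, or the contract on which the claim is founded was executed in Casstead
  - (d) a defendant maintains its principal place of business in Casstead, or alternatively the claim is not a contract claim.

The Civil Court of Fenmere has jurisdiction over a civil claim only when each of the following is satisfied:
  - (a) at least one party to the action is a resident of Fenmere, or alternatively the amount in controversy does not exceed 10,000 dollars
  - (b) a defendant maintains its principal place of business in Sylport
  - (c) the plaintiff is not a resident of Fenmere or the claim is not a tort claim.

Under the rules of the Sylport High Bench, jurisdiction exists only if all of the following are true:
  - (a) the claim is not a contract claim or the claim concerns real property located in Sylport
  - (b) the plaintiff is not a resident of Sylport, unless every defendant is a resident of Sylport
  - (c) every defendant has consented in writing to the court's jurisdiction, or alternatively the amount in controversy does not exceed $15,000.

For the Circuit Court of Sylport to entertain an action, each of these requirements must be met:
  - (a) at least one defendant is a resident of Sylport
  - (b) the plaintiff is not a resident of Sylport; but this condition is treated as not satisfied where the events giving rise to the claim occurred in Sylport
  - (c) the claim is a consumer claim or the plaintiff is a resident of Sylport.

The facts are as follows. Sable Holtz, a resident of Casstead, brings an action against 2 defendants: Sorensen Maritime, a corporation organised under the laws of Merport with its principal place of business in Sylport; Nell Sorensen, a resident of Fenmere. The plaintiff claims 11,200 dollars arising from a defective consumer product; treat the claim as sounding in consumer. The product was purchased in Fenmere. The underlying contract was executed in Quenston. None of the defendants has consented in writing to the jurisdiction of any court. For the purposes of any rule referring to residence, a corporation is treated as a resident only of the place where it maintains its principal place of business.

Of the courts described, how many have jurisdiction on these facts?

4

The Civil Court of Casstead:
  (a) Sable Holtz resides in Casstead. Condition met.
  (b) The plaintiff resides in Casstead. Met.
  (c) The amount in controversy is USD 11,200, within the $250,000 ceiling, which satisfies one of the alternatives. Satisfied.
  (d) The claim is a consumer claim, not a contract claim — that alternative is enough. Condition met.
  → Jurisdiction lies.
The Civil Court of Fenmere:
  (a) Nell Sorensen resides in Fenmere, so this disjunct is met. Met.
  (b) Sorensen Maritime has its principal place of business in Sylport. Condition met.
  (c) The plaintiff resides in Casstead, which is not Fenmere, so this disjunct is met. Met.
  → All conditions met; jurisdiction exists.
The Sylport High Bench:
  (a) The claim is a consumer claim, not a contract claim — that alternative is enough. Met.
  (b) The plaintiff resides in Casstead, which is not Sylport. Met.
  (c) The amount in controversy is 11,200 dollars, within the $15,000 ceiling — that alternative is enough. Condition met.
  → The court has jurisdiction.
The Circuit Court of Sylport:
  (a) Sorensen Maritime resides in Sylport. Condition met.
  (b) The plaintiff resides in Casstead, which is not Sylport. The carve-out does not apply: the operative events occurred in Fenmere, not Sylport. Condition met.
  (c) The claim is a consumer claim, which satisfies one of the alternatives. Met.
  → The court has jurisdiction.
Courts with jurisdiction: the Civil Court of Casstead, the Civil Court of Fenmere, the Sylport High Bench, the Circuit Court of Sylport — 4 in total.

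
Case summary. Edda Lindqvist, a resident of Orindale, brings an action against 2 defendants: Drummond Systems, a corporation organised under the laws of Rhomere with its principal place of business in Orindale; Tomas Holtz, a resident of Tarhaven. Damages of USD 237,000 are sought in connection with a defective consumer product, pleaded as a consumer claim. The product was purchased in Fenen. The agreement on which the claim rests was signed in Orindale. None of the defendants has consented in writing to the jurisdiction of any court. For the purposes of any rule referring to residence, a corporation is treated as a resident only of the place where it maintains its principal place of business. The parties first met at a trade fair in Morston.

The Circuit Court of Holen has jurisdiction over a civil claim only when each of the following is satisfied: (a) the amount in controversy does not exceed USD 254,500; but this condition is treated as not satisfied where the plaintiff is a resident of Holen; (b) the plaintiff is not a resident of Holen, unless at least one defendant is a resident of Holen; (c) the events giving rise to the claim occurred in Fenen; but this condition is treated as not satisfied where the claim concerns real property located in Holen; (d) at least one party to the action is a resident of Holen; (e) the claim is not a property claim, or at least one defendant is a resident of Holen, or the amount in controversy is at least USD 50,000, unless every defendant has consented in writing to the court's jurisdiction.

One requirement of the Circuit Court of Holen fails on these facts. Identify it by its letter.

(d)

The Circuit Court of Holen:
  (a) The amount in controversy is USD 237,000, within the 254,500 dollars ceiling. The carve-out does not apply: the plaintiff resides in Orindale, not Holen. Condition met.
  (b) The plaintiff resides in Orindale, which is not Holen. Met.
  (c) The operative events occurred in Fenen. The exception is not triggered, since the claim does not concern real property. Condition met.
  (d) No party resides in Holen. Condition not met.
  (e) The claim is a consumer claim, not a property claim, so this disjunct is met. Condition met.
Only condition (d) fails.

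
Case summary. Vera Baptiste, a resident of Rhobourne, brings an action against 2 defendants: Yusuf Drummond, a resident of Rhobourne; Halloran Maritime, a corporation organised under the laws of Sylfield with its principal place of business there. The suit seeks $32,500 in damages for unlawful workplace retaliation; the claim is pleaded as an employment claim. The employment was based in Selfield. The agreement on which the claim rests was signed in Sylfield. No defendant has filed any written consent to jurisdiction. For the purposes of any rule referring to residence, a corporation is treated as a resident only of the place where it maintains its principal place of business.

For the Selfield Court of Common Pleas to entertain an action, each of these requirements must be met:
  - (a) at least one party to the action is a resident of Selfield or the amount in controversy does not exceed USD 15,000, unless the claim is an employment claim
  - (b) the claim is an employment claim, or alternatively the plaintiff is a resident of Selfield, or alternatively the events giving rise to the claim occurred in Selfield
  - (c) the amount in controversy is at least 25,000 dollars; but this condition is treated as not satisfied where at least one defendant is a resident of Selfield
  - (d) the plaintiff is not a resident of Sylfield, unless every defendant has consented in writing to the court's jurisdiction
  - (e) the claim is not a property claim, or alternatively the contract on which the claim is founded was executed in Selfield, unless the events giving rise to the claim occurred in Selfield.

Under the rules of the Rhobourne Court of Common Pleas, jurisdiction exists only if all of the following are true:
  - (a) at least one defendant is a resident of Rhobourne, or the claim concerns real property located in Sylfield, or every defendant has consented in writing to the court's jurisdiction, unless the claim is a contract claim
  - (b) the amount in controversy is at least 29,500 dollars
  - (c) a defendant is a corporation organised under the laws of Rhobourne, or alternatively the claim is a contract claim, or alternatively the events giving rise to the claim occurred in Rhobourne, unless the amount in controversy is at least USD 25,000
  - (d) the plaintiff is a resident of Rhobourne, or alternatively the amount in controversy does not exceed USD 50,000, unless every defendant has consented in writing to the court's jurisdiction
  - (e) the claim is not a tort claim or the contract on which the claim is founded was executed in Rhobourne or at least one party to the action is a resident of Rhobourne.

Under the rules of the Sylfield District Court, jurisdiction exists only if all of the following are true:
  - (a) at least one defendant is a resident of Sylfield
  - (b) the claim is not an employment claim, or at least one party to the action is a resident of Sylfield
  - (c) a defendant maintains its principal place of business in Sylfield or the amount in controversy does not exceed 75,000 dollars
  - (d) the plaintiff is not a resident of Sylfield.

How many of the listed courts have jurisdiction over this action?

The Selfield Court of Common Pleas:
  (a) No party resides in Selfield; the amount in controversy is 32,500 dollars, above the 15,000 dollars ceiling — every alternative fails. But the claim is an employment claim, and the 'unless' clause therefore excuses the requirement. Satisfied.
  (b) The claim is an employment claim, so this disjunct is met. Met.
  (c) The amount in controversy is $32,500, which meets the 25,000 dollars floor. The carve-out does not apply: no defendant resides in Selfield (they reside in Rhobourne, Sylfield). Met.
  (d) The plaintiff resides in Rhobourne, which is not Sylfield. Met.
  (e) The claim is an employment claim, not a property claim, which satisfies one of the alternatives. Satisfied.
  → All conditions met; jurisdiction exists.
The Rhobourne Court of Common Pleas:
  (a) Yusuf Drummond resides in Rhobourne — that alternative is enough. Condition met.
  (b) The amount in controversy is USD 32,500, which meets the 29,500 dollars floor. Satisfied.
  (c) The corporate defendant(s) are organised in Sylfield, not Rhobourne; the claim is an employment claim, not a contract claim; the operative events occurred in Selfield, not Rhobourne — every alternative fails. The proviso rescues it, though: the amount in controversy is $32,500, which meets the USD 25,000 floor. Condition met.
  (d) The plaintiff resides in Rhobourne, which satisfies one of the alternatives. Condition met.
  (e) The claim is an employment claim, not a tort claim — that alternative is enough. Satisfied.
  → All conditions met; jurisdiction exists.
The Sylfield District Court:
  (a) Halloran Maritime resides in Sylfield. Met.
  (b) Halloran Maritime resides in Sylfield, so this disjunct is met. Satisfied.
  (c) Halloran Maritime has its principal place of business in Sylfield — that alternative is enough. Condition met.
  (d) The plaintiff resides in Rhobourne, which is not Sylfield. Condition met.
  → The court has jurisdiction.
Courts with jurisdiction: the Selfield Court of Common Pleas, the Rhobourne Court of Common Pleas, the Sylfield District Court — 3 in total.

3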